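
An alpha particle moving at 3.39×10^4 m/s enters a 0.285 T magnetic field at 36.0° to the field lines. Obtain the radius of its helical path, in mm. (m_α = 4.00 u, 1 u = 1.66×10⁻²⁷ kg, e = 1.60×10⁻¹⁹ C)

r ≈ 1.45 mm

Only the perpendicular component v⊥ = v sin36.0° = 1.99×10^4 m/s is bent by the field.
r = m v⊥ /(qB) = (6.64×10^-27)(1.99×10^4) / [(2×1.60×10^-19)(0.285)] = 1.45×10^-3 m.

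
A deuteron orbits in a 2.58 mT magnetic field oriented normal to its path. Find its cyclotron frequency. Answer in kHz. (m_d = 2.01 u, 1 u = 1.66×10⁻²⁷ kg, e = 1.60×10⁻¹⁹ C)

f = qB/(2πm) = (1×1.60×10^-19)(2.58×10^-3) / [2π(3.34×10^-27)] = 1.97×10^4 Hz.

f ≈ 19.7 kHz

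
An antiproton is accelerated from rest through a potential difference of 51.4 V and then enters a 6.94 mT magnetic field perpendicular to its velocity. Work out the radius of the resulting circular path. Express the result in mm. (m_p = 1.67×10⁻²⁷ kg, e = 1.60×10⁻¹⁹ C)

The kinetic energy gained is K = qV = (1×1.60×10^-19)(51.4) = 8.22×10^-18 J.
v = √(2K/m) = 9.92×10^4 m/s.
r = mv/(qB) = (1.67×10^-27)(9.92×10^4) / [(1×1.60×10^-19)(6.94×10^-3)] = 0.149 m.

r ≈ 149 mm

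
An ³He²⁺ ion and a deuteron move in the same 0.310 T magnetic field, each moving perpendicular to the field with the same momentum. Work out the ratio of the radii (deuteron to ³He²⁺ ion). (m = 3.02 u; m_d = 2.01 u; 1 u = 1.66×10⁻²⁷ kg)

r = p/(qB) ⇒ at equal p, r ∝ 1/q.
r_{deuteron}/r_{³He²⁺ ion} = 2.00.

ratio ≈ 2.00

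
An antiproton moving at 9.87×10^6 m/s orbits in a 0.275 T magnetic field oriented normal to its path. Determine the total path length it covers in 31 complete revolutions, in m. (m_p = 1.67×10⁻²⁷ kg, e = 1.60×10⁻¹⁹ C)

r = mv/(qB) = 0.375 m, so one revolution covers 2πr = 2.35 m.
In 31 revolutions: L = 31·2πr = 73.0 m.

L ≈ 73.0 m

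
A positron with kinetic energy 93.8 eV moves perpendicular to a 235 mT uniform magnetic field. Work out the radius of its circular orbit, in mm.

r ≈ 0.139 mm

Convert the energy: K = 93.8 eV = 1.50×10^-17 J.
v = √(2K/m) = √(2·1.50×10^-17/9.11×10^-31) = 5.74×10^6 m/s.
r = mv/(qB) = (9.11×10^-31)(5.74×10^6) / [(1×1.60×10^-19)(0.235)] = 1.39×10^-4 m.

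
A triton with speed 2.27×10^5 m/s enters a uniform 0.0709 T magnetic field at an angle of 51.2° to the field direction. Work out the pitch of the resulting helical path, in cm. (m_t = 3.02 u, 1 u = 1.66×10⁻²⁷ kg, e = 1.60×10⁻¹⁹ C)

pitch ≈ 39.5 cm

The velocity component along B is v∥ = v cos51.2° = 1.42×10^5 m/s.
The cyclotron period T = 2πm/(qB) = 2.78×10^-6 s is set by m, q, B alone.
Pitch = v∥·T = (1.42×10^5)(2.78×10^-6) = 0.395 m.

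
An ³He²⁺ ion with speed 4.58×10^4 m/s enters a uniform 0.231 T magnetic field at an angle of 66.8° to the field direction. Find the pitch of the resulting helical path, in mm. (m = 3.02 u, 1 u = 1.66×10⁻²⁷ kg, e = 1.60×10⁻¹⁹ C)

pitch ≈ 7.69 mm

The velocity component along B is v∥ = v cos66.8° = 1.80×10^4 m/s.
The cyclotron period T = 2πm/(qB) = 4.26×10^-7 s is set by m, q, B alone.
Pitch = v∥·T = (1.80×10^4)(4.26×10^-7) = 7.69×10^-3 m.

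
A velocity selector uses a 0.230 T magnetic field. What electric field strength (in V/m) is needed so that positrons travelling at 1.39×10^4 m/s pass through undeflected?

qE = qvB ⇒ E = vB = (1.39×10^4)(0.230) = 3200 V/m.

E ≈ 3200 V/m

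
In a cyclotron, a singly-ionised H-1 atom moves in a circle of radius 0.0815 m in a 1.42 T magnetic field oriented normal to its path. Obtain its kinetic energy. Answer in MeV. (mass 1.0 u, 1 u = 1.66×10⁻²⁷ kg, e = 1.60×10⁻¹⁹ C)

v = qBr/m = (1×1.60×10^-19)(1.42)(0.0815) / (1.66×10^-27) = 1.12×10^7 m/s.
K = ½mv² = 0.5·(1.66×10^-27)·(1.12×10^7)² = 1.03×10^-13 J = 0.645 MeV.

K ≈ 0.645 MeV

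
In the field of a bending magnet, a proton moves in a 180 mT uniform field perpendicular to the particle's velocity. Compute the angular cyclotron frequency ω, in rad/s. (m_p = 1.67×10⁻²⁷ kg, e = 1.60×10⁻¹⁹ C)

ω = qB/m = (1×1.60×10^-19)(0.180) / (1.67×10^-27) = 1.72×10^7 rad/s.

ω ≈ 1.72×10^7 rad/s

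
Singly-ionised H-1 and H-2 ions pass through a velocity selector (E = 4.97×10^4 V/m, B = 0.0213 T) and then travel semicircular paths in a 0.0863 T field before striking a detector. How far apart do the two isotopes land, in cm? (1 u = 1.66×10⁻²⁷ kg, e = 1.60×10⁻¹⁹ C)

Both emerge at v = E/B₁ = 2.33×10^6 m/s.
r = mv/(qB₂), so r₁ = 0.281 m and r₂ = 0.561 m, giving Δr = 0.281 m.
After a semicircle each ion lands a diameter 2r from the entry slit, so the separation is 2Δr = 0.561 m.

Δd ≈ 56.1 cm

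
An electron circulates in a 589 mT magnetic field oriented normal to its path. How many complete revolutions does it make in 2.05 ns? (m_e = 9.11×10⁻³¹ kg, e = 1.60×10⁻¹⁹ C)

T = 2πm/(qB) = 2π(9.11×10^-31) / [(1×1.60×10^-19)(0.589)] = 6.0738×10^-11 s.
N = t/T = 2.05×10^-9 / 6.0738×10^-11 ≈ 33.75, so 33 complete revolutions.

N = 33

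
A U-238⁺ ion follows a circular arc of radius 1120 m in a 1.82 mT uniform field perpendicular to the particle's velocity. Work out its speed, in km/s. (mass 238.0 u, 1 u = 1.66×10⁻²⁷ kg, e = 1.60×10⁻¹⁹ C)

v ≈ 826 km/s

From qvB = mv²/r, v = qBr/m.
v = (1×1.60×10^-19)(1.82×10^-3)(1120) / (3.95×10^-25) = 8.26×10^5 m/s.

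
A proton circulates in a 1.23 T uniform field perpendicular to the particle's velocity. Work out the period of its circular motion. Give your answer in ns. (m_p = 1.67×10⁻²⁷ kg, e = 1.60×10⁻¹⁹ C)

The cyclotron period is independent of speed: T = 2πm/(qB).
T = 2π(1.67×10^-27) / [(1×1.60×10^-19)(1.23)] = 5.33×10^-8 s.

T ≈ 53.3 ns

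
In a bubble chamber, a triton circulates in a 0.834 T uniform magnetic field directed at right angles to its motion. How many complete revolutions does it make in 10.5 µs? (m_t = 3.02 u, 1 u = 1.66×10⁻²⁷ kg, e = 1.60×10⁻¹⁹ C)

T = 2πm/(qB) = 2π(5.0132×10^-27) / [(1×1.60×10^-19)(0.834)] = 2.3605×10^-7 s.
N = t/T = 1.05×10^-5 / 2.3605×10^-7 ≈ 44.48, so 44 complete revolutions.

N = 44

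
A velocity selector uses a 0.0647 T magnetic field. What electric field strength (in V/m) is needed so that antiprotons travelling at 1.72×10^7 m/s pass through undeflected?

E ≈ 1.11×10^6 V/m

qE = qvB ⇒ E = vB = (1.72×10^7)(0.0647) = 1.11×10^6 V/m.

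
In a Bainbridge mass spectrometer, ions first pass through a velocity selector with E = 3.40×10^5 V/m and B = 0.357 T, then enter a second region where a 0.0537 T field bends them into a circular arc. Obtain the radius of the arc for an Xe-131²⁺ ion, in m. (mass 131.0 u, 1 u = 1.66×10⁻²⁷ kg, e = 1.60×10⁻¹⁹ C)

The selector passes v = E/B = 3.40×10^5/0.357 = 9.52×10^5 m/s.
In the deflection region, r = mv/(qB₂) = (2.17×10^-25)(9.52×10^5) / [(2×1.60×10^-19)(0.0537)] = 12.1 m.

r ≈ 12.1 m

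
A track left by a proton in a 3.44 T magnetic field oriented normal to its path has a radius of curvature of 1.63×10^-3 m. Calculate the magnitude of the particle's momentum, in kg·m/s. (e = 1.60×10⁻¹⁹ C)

p ≈ 8.97×10^-22 kg·m/s

Since qvB = mv²/r, the momentum p = mv = qBr.
p = (1×1.60×10^-19)(3.44)(1.63×10^-3) = 8.97×10^-22 kg·m/s.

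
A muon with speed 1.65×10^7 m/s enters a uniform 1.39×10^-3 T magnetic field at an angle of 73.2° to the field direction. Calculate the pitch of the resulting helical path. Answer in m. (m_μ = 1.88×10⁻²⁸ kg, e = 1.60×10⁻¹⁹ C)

The velocity component along B is v∥ = v cos73.2° = 4.77×10^6 m/s.
The cyclotron period T = 2πm/(qB) = 5.31×10^-6 s is set by m, q, B alone.
Pitch = v∥·T = (4.77×10^6)(5.31×10^-6) = 25.3 m.

pitch ≈ 25.3 m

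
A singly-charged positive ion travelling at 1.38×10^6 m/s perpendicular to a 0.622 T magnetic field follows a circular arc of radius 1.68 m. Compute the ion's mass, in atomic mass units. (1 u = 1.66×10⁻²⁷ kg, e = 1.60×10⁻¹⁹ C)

qvB = mv²/r ⇒ m = qBr/v.
m = (1×1.60×10^-19)(0.622)(1.68) / (1.38×10^6) = 1.21×10^-25 kg = 73.0 u.

m ≈ 73.0 u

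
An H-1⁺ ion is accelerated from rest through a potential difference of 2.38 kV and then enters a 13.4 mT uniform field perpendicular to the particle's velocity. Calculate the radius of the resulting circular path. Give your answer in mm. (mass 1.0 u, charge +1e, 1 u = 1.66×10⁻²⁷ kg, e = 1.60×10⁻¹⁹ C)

r ≈ 524 mm

The kinetic energy gained is K = qV = (1×1.60×10^-19)(2380) = 3.81×10^-16 J.
v = √(2K/m) = 6.77×10^5 m/s.
r = mv/(qB) = (1.66×10^-27)(6.77×10^5) / [(1×1.60×10^-19)(0.0134)] = 0.524 m.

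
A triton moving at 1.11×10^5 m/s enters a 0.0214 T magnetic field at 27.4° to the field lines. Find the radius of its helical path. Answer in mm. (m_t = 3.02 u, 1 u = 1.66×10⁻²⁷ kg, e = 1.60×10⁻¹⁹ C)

r ≈ 74.8 mm

Only the perpendicular component v⊥ = v sin27.4° = 5.11×10^4 m/s is bent by the field.
r = m v⊥ /(qB) = (5.01×10^-27)(5.11×10^4) / [(1×1.60×10^-19)(0.0214)] = 0.0748 m.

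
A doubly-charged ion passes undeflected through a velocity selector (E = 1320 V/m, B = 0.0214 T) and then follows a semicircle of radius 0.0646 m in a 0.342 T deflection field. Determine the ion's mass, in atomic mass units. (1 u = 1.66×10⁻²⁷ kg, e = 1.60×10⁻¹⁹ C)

v = E/B₁ = 6.17×10^4 m/s.
From r = mv/(qB₂), m = qB₂r/v = (2×1.60×10^-19)(0.342)(0.0646) / (6.17×10^4) = 1.15×10^-25 kg.
In atomic mass units: m = 1.15×10^-25 / 1.66×10^-27 = 69.0 u.

m ≈ 69.0 u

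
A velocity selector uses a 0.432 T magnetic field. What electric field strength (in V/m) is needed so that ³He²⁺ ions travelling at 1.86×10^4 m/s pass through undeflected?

E ≈ 8040 V/m

qE = qvB ⇒ E = vB = (1.86×10^4)(0.432) = 8040 V/m.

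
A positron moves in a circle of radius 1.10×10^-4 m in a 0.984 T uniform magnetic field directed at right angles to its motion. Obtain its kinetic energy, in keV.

K ≈ 1.03 keV

v = qBr/m = (1×1.60×10^-19)(0.984)(1.10×10^-4) / (9.11×10^-31) = 1.90×10^7 m/s.
K = ½mv² = 0.5·(9.11×10^-31)·(1.90×10^7)² = 1.65×10^-16 J = 1.03 keV.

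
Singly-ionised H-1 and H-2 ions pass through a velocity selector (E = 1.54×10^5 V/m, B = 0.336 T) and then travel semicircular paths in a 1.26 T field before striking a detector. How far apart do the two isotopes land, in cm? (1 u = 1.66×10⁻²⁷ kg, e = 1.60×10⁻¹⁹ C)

Δd ≈ 0.755 cm

Both emerge at v = E/B₁ = 4.58×10^5 m/s.
r = mv/(qB₂), so r₁ = 3.77×10^-3 m and r₂ = 7.55×10^-3 m, giving Δr = 3.77×10^-3 m.
After a semicircle each ion lands a diameter 2r from the entry slit, so the separation is 2Δr = 7.55×10^-3 m.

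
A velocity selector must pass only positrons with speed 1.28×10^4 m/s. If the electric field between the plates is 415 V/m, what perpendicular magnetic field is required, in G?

B ≈ 324 G

qE = qvB ⇒ B = E/v = (415) / (1.28×10^4) = 0.0324 T.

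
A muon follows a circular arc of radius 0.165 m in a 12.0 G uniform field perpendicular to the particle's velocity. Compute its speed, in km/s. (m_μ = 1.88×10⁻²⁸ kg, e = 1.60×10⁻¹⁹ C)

v ≈ 169 km/s

From qvB = mv²/r, v = qBr/m.
v = (1×1.60×10^-19)(1.20×10^-3)(0.165) / (1.88×10^-28) = 1.69×10^5 m/s.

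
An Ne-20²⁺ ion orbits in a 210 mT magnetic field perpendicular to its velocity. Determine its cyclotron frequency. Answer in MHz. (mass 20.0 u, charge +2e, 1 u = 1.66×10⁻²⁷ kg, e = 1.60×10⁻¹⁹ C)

f ≈ 0.322 MHz

f = qB/(2πm) = (2×1.60×10^-19)(0.210) / [2π(3.32×10^-26)] = 3.22×10^5 Hz.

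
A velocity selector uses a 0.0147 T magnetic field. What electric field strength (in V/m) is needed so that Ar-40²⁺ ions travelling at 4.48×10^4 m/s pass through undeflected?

qE = qvB ⇒ E = vB = (4.48×10^4)(0.0147) = 659 V/m.

E ≈ 659 V/m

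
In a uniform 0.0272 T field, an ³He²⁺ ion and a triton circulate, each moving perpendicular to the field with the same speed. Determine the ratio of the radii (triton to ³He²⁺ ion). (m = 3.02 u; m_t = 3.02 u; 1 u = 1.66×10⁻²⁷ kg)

ratio ≈ 2.00

r = mv/(qB) ⇒ at equal v, r ∝ m/q.
r_{triton}/r_{³He²⁺ ion} = 2.00.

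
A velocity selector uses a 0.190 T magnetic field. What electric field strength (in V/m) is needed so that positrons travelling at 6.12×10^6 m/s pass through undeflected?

E ≈ 1.16×10^6 V/m

qE = qvB ⇒ E = vB = (6.12×10^6)(0.190) = 1.16×10^6 V/m.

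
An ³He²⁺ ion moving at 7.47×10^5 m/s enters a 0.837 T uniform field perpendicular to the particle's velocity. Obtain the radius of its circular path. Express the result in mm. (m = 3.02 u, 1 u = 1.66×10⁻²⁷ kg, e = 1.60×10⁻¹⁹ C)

The magnetic force provides the centripetal force: qvB = mv²/r, so r = mv/(qB).
r = (5.01×10^-27 kg)(7.47×10^5 m/s) / [(2×1.60×10^-19 C)(0.837 T)] = 0.0140 m.

r ≈ 14.0 mm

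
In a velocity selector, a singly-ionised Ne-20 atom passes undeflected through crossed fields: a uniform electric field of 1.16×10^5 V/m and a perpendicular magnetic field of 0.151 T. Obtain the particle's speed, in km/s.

For zero net force, qE = qvB, so v = E/B.
v = (1.16×10^5) / (0.151) = 7.68×10^5 m/s.

v ≈ 768 km/s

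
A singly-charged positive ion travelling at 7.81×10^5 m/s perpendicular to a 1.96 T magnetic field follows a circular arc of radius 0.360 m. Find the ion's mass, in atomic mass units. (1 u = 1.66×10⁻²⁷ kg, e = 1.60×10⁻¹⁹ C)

m ≈ 87.1 u

qvB = mv²/r ⇒ m = qBr/v.
m = (1×1.60×10^-19)(1.96)(0.360) / (7.81×10^5) = 1.45×10^-25 kg = 87.1 u.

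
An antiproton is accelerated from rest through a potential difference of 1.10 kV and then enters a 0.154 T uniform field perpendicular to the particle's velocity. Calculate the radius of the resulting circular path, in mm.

The kinetic energy gained is K = qV = (1×1.60×10^-19)(1100) = 1.76×10^-16 J.
v = √(2K/m) = 4.59×10^5 m/s.
r = mv/(qB) = (1.67×10^-27)(4.59×10^5) / [(1×1.60×10^-19)(0.154)] = 0.0311 m.

r ≈ 31.1 mm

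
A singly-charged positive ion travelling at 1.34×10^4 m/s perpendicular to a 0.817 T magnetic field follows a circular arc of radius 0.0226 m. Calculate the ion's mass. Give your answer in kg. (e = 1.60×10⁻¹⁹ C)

qvB = mv²/r ⇒ m = qBr/v.
m = (1×1.60×10^-19)(0.817)(0.0226) / (1.34×10^4) = 2.20×10^-25 kg.

m ≈ 2.20×10^-25 kg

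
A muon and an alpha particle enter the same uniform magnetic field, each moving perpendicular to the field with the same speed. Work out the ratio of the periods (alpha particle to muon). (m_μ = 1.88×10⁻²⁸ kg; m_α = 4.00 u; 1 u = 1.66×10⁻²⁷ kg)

T = 2πm/(qB) is independent of speed, so T₂/T₁ = (m₂/q₂)/(m₁/q₁).
T_{alpha particle}/T_{muon} = (6.64×10^-27/2e) / (1.88×10^-28/1e) = 17.7.

ratio ≈ 17.7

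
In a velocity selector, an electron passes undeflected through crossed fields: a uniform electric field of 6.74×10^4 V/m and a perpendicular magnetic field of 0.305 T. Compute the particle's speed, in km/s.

For zero net force, qE = qvB, so v = E/B.
v = (6.74×10^4) / (0.305) = 2.21×10^5 m/s.

v ≈ 221 km/s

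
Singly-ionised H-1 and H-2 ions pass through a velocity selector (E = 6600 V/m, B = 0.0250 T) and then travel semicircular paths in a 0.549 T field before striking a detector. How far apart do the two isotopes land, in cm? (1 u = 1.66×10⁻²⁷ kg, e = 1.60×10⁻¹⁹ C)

Δd ≈ 0.998 cm

Both emerge at v = E/B₁ = 2.64×10^5 m/s.
r = mv/(qB₂), so r₁ = 4.99×10^-3 m and r₂ = 9.98×10^-3 m, giving Δr = 4.99×10^-3 m.
After a semicircle each ion lands a diameter 2r from the entry slit, so the separation is 2Δr = 9.98×10^-3 m.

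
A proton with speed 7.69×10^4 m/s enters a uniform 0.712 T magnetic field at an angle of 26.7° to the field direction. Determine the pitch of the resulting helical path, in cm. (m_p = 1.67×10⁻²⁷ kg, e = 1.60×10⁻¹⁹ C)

pitch ≈ 0.633 cm

The velocity component along B is v∥ = v cos26.7° = 6.87×10^4 m/s.
The cyclotron period T = 2πm/(qB) = 9.21×10^-8 s is set by m, q, B alone.
Pitch = v∥·T = (6.87×10^4)(9.21×10^-8) = 6.33×10^-3 m.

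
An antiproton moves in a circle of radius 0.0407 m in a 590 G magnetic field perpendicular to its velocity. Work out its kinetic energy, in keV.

K ≈ 0.276 keV

v = qBr/m = (1×1.60×10^-19)(0.0590)(0.0407) / (1.67×10^-27) = 2.30×10^5 m/s.
K = ½mv² = 0.5·(1.67×10^-27)·(2.30×10^5)² = 4.42×10^-17 J = 0.276 keV.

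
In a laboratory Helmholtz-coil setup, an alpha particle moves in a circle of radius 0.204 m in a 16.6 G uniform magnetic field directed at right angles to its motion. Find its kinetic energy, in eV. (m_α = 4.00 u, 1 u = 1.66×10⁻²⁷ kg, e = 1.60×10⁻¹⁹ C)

K ≈ 5.53 eV

v = qBr/m = (2×1.60×10^-19)(1.66×10^-3)(0.204) / (6.64×10^-27) = 1.63×10^4 m/s.
K = ½mv² = 0.5·(6.64×10^-27)·(1.63×10^4)² = 8.84×10^-19 J = 5.53 eV.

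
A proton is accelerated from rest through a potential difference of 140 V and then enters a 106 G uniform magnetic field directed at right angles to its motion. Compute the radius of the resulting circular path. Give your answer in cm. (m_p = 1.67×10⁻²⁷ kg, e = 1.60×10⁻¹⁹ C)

The kinetic energy gained is K = qV = (1×1.60×10^-19)(140) = 2.24×10^-17 J.
v = √(2K/m) = 1.64×10^5 m/s.
r = mv/(qB) = (1.67×10^-27)(1.64×10^5) / [(1×1.60×10^-19)(0.0106)] = 0.161 m.

r ≈ 16.1 cm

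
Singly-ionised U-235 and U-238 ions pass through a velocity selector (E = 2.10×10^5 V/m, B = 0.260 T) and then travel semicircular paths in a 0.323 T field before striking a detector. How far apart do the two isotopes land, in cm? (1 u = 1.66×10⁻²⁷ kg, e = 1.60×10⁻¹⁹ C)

Both emerge at v = E/B₁ = 8.08×10^5 m/s.
r = mv/(qB₂), so r₁ = 6.0968 m and r₂ = 6.1746 m, giving Δr = 0.0778 m.
After a semicircle each ion lands a diameter 2r from the entry slit, so the separation is 2Δr = 0.156 m.

Δd ≈ 15.6 cm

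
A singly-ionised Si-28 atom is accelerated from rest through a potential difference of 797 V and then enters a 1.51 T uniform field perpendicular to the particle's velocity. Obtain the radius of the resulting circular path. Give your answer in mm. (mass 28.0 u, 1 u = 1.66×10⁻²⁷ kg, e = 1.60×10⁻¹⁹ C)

r ≈ 14.3 mm

The kinetic energy gained is K = qV = (1×1.60×10^-19)(797) = 1.28×10^-16 J.
v = √(2K/m) = 7.41×10^4 m/s.
r = mv/(qB) = (4.65×10^-26)(7.41×10^4) / [(1×1.60×10^-19)(1.51)] = 0.0143 m.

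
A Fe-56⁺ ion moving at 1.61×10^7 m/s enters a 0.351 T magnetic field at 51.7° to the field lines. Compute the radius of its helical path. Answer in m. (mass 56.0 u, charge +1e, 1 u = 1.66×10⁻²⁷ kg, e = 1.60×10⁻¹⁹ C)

r ≈ 20.9 m

Only the perpendicular component v⊥ = v sin51.7° = 1.26×10^7 m/s is bent by the field.
r = m v⊥ /(qB) = (9.30×10^-26)(1.26×10^7) / [(1×1.60×10^-19)(0.351)] = 20.9 m.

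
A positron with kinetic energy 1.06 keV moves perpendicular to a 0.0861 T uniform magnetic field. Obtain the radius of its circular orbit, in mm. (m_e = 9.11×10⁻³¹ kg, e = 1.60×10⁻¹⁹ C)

Convert the energy: K = 1.06 keV = 1.70×10^-16 J.
v = √(2K/m) = √(2·1.70×10^-16/9.11×10^-31) = 1.93×10^7 m/s.
r = mv/(qB) = (9.11×10^-31)(1.93×10^7) / [(1×1.60×10^-19)(0.0861)] = 1.28×10^-3 m.

r ≈ 1.28 mm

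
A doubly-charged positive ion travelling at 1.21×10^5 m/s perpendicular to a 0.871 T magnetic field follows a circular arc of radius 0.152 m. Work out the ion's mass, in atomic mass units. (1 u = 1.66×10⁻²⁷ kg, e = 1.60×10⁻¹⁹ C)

m ≈ 211 u

qvB = mv²/r ⇒ m = qBr/v.
m = (2×1.60×10^-19)(0.871)(0.152) / (1.21×10^5) = 3.50×10^-25 kg = 211 u.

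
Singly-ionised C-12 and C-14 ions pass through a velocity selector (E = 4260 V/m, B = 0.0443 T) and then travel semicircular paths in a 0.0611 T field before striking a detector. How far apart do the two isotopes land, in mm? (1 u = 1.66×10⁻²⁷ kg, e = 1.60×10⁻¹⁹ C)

Both emerge at v = E/B₁ = 9.62×10^4 m/s.
r = mv/(qB₂), so r₁ = 0.1959 m and r₂ = 0.2286 m, giving Δr = 0.0327 m.
After a semicircle each ion lands a diameter 2r from the entry slit, so the separation is 2Δr = 0.0653 m.

Δd ≈ 65.3 mm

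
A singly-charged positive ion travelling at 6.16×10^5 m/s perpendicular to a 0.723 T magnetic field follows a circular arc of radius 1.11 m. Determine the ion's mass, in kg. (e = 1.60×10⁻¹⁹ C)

qvB = mv²/r ⇒ m = qBr/v.
m = (1×1.60×10^-19)(0.723)(1.11) / (6.16×10^5) = 2.08×10^-25 kg.

m ≈ 2.08×10^-25 kg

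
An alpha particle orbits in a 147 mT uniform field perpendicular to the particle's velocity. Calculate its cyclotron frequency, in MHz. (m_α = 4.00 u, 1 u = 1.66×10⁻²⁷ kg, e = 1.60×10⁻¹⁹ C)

f = qB/(2πm) = (2×1.60×10^-19)(0.147) / [2π(6.64×10^-27)] = 1.13×10^6 Hz.

f ≈ 1.13 MHz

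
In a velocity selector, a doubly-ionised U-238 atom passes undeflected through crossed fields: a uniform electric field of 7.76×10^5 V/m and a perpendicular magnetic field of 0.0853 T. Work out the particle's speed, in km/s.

v ≈ 9100 km/s

For zero net force, qE = qvB, so v = E/B.
v = (7.76×10^5) / (0.0853) = 9.10×10^6 m/s.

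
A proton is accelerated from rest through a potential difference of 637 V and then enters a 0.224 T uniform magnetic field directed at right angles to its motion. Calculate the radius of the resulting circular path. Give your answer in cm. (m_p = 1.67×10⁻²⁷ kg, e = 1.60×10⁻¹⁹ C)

The kinetic energy gained is K = qV = (1×1.60×10^-19)(637) = 1.02×10^-16 J.
v = √(2K/m) = 3.49×10^5 m/s.
r = mv/(qB) = (1.67×10^-27)(3.49×10^5) / [(1×1.60×10^-19)(0.224)] = 0.0163 m.

r ≈ 1.63 cm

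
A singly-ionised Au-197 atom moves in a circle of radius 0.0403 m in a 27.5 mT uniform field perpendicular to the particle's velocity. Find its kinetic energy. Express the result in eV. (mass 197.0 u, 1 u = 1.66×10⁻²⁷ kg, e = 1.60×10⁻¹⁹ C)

v = qBr/m = (1×1.60×10^-19)(0.0275)(0.0403) / (3.27×10^-25) = 542 m/s.
K = ½mv² = 0.5·(3.27×10^-25)·(542)² = 4.81×10^-20 J = 0.300 eV.

K ≈ 0.300 eV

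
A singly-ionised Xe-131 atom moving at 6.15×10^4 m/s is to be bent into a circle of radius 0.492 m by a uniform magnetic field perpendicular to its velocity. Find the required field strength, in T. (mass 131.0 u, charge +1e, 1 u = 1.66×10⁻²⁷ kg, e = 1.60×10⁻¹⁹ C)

B ≈ 0.170 T

qvB = mv²/r gives B = mv/(qr).
B = (2.17×10^-25)(6.15×10^4) / [(1×1.60×10^-19)(0.492)] = 0.170 T.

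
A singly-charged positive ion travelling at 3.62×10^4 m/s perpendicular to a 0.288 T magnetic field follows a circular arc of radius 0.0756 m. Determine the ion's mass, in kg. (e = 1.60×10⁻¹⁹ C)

qvB = mv²/r ⇒ m = qBr/v.
m = (1×1.60×10^-19)(0.288)(0.0756) / (3.62×10^4) = 9.62×10^-26 kg.

m ≈ 9.62×10^-26 kg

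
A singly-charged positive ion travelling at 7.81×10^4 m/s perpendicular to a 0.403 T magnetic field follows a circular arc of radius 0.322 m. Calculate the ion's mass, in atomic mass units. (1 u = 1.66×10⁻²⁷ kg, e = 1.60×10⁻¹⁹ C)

m ≈ 160 u

qvB = mv²/r ⇒ m = qBr/v.
m = (1×1.60×10^-19)(0.403)(0.322) / (7.81×10^4) = 2.66×10^-25 kg = 160 u.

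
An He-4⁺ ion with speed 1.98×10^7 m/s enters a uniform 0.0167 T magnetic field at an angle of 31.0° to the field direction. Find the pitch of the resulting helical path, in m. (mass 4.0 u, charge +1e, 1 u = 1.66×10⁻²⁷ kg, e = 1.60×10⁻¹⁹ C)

The velocity component along B is v∥ = v cos31.0° = 1.70×10^7 m/s.
The cyclotron period T = 2πm/(qB) = 1.56×10^-5 s is set by m, q, B alone.
Pitch = v∥·T = (1.70×10^7)(1.56×10^-5) = 265 m.

pitch ≈ 265 m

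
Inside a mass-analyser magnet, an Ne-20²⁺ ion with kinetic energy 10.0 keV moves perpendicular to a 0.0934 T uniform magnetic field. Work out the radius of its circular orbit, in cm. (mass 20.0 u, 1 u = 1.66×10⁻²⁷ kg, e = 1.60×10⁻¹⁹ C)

Convert the energy: K = 10.0 keV = 1.60×10^-15 J.
v = √(2K/m) = √(2·1.60×10^-15/3.32×10^-26) = 3.10×10^5 m/s.
r = mv/(qB) = (3.32×10^-26)(3.10×10^5) / [(2×1.60×10^-19)(0.0934)] = 0.345 m.

r ≈ 34.5 cm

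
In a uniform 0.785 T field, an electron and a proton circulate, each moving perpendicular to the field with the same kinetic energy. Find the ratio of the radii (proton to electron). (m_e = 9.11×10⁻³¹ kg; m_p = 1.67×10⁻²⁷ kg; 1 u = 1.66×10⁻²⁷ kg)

ratio ≈ 42.8

r = √(2mK)/(qB) ⇒ at equal K, r ∝ √m/q.
r_{proton}/r_{electron} = 42.8.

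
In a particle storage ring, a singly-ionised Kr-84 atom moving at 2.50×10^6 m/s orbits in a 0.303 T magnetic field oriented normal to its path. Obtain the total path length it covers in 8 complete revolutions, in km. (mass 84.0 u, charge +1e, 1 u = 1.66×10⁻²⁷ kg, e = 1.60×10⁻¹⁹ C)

r = mv/(qB) = 7.19 m, so one revolution covers 2πr = 45.2 m.
In 8 revolutions: L = 8·2πr = 361 m.

L ≈ 0.361 km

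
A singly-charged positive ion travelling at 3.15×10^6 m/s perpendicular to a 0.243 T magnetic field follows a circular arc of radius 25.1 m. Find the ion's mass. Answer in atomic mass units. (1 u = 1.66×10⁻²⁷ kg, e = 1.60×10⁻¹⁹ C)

qvB = mv²/r ⇒ m = qBr/v.
m = (1×1.60×10^-19)(0.243)(25.1) / (3.15×10^6) = 3.10×10^-25 kg = 187 u.

m ≈ 187 u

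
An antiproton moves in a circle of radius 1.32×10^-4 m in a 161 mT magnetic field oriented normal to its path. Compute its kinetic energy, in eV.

v = qBr/m = (1×1.60×10^-19)(0.161)(1.32×10^-4) / (1.67×10^-27) = 2040 m/s.
K = ½mv² = 0.5·(1.67×10^-27)·(2040)² = 3.46×10^-21 J = 0.0216 eV.

K ≈ 0.0216 eV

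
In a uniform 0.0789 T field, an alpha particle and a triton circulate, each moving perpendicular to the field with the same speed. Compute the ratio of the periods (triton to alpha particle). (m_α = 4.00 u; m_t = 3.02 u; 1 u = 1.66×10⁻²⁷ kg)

T = 2πm/(qB) is independent of speed, so T₂/T₁ = (m₂/q₂)/(m₁/q₁).
T_{triton}/T_{alpha particle} = (5.01×10^-27/1e) / (6.64×10^-27/2e) = 1.51.

ratio ≈ 1.51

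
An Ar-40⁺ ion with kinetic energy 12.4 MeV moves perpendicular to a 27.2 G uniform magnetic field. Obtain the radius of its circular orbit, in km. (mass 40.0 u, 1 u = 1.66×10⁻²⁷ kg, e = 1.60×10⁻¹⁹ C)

r ≈ 1.18 km

Convert the energy: K = 12.4 MeV = 1.98×10^-12 J.
v = √(2K/m) = √(2·1.98×10^-12/6.64×10^-26) = 7.73×10^6 m/s.
r = mv/(qB) = (6.64×10^-26)(7.73×10^6) / [(1×1.60×10^-19)(2.72×10^-3)] = 1180 m.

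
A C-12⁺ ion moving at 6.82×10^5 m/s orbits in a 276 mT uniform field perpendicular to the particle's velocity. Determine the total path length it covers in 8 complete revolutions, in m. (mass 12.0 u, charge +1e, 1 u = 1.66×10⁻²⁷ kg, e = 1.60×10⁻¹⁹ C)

r = mv/(qB) = 0.308 m, so one revolution covers 2πr = 1.93 m.
In 8 revolutions: L = 8·2πr = 15.5 m.

L ≈ 15.5 m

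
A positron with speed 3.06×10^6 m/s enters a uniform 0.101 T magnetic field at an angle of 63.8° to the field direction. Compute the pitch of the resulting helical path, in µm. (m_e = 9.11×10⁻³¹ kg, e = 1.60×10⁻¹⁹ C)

The velocity component along B is v∥ = v cos63.8° = 1.35×10^6 m/s.
The cyclotron period T = 2πm/(qB) = 3.54×10^-10 s is set by m, q, B alone.
Pitch = v∥·T = (1.35×10^6)(3.54×10^-10) = 4.79×10^-4 m.

pitch ≈ 479 µm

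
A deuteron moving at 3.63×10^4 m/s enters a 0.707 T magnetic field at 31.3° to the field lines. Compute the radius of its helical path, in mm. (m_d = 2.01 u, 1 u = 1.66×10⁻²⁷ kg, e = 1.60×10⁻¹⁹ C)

r ≈ 0.556 mm

Only the perpendicular component v⊥ = v sin31.3° = 1.89×10^4 m/s is bent by the field.
r = m v⊥ /(qB) = (3.34×10^-27)(1.89×10^4) / [(1×1.60×10^-19)(0.707)] = 5.56×10^-4 m.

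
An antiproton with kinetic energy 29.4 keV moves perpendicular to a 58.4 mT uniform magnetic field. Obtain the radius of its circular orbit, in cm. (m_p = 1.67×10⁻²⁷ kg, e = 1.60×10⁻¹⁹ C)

r ≈ 42.4 cm

Convert the energy: K = 29.4 keV = 4.70×10^-15 J.
v = √(2K/m) = √(2·4.70×10^-15/1.67×10^-27) = 2.37×10^6 m/s.
r = mv/(qB) = (1.67×10^-27)(2.37×10^6) / [(1×1.60×10^-19)(0.0584)] = 0.424 m.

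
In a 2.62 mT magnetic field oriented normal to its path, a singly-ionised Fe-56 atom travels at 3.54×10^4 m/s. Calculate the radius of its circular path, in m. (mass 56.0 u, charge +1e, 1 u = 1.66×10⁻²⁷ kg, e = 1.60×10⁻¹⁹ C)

The magnetic force provides the centripetal force: qvB = mv²/r, so r = mv/(qB).
r = (9.30×10^-26 kg)(3.54×10^4 m/s) / [(1×1.60×10^-19 C)(2.62×10^-3 T)] = 7.85 m.

r ≈ 7.85 m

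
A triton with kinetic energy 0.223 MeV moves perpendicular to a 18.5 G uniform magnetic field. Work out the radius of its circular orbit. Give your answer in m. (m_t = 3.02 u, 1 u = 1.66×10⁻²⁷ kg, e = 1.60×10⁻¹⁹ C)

r ≈ 63.9 m

Convert the energy: K = 0.223 MeV = 3.57×10^-14 J.
v = √(2K/m) = √(2·3.57×10^-14/5.01×10^-27) = 3.77×10^6 m/s.
r = mv/(qB) = (5.01×10^-27)(3.77×10^6) / [(1×1.60×10^-19)(1.85×10^-3)] = 63.9 m.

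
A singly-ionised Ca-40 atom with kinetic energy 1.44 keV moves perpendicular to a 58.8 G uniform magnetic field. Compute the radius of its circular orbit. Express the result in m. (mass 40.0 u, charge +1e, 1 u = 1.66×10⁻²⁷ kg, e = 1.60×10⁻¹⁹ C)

Convert the energy: K = 1.44 keV = 2.30×10^-16 J.
v = √(2K/m) = √(2·2.30×10^-16/6.64×10^-26) = 8.33×10^4 m/s.
r = mv/(qB) = (6.64×10^-26)(8.33×10^4) / [(1×1.60×10^-19)(5.88×10^-3)] = 5.88 m.

r ≈ 5.88 m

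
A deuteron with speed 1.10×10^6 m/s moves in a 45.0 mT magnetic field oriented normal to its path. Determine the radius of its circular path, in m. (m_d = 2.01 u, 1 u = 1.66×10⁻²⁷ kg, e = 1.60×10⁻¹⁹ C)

r ≈ 0.510 m

The magnetic force provides the centripetal force: qvB = mv²/r, so r = mv/(qB).
r = (3.34×10^-27 kg)(1.10×10^6 m/s) / [(1×1.60×10^-19 C)(0.0450 T)] = 0.510 m.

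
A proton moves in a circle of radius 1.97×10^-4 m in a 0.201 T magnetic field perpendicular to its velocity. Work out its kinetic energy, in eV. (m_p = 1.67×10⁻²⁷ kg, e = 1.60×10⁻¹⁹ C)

v = qBr/m = (1×1.60×10^-19)(0.201)(1.97×10^-4) / (1.67×10^-27) = 3790 m/s.
K = ½mv² = 0.5·(1.67×10^-27)·(3790)² = 1.20×10^-20 J = 0.0751 eV.

K ≈ 0.0751 eV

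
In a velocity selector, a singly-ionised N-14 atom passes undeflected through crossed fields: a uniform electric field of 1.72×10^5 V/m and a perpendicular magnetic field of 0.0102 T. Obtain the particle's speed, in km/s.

For zero net force, qE = qvB, so v = E/B.
v = (1.72×10^5) / (0.0102) = 1.69×10^7 m/s.

v ≈ 16900 km/s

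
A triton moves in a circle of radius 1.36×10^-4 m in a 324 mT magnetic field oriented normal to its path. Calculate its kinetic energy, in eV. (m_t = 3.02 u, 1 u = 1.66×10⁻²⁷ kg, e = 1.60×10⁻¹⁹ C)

K ≈ 0.0310 eV

v = qBr/m = (1×1.60×10^-19)(0.324)(1.36×10^-4) / (5.01×10^-27) = 1410 m/s.
K = ½mv² = 0.5·(5.01×10^-27)·(1410)² = 4.96×10^-21 J = 0.0310 eV.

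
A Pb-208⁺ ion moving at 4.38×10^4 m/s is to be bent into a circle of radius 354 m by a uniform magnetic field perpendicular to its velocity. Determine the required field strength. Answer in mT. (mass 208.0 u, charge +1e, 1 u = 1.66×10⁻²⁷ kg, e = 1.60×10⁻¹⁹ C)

qvB = mv²/r gives B = mv/(qr).
B = (3.45×10^-25)(4.38×10^4) / [(1×1.60×10^-19)(354)] = 2.67×10^-4 T.

B ≈ 0.267 mT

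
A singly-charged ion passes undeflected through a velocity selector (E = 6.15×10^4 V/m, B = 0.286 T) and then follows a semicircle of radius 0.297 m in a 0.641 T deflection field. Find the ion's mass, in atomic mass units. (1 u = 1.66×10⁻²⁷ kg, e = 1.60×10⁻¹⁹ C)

v = E/B₁ = 2.15×10^5 m/s.
From r = mv/(qB₂), m = qB₂r/v = (1×1.60×10^-19)(0.641)(0.297) / (2.15×10^5) = 1.42×10^-25 kg.
In atomic mass units: m = 1.42×10^-25 / 1.66×10^-27 = 85.3 u.

m ≈ 85.3 u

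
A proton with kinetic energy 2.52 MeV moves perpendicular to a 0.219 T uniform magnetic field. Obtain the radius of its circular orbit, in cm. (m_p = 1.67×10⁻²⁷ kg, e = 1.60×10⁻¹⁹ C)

Convert the energy: K = 2.52 MeV = 4.03×10^-13 J.
v = √(2K/m) = √(2·4.03×10^-13/1.67×10^-27) = 2.20×10^7 m/s.
r = mv/(qB) = (1.67×10^-27)(2.20×10^7) / [(1×1.60×10^-19)(0.219)] = 1.05 m.

r ≈ 105 cm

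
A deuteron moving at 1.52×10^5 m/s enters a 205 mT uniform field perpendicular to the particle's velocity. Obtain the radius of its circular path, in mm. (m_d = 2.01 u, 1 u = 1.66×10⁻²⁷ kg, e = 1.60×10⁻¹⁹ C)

The magnetic force provides the centripetal force: qvB = mv²/r, so r = mv/(qB).
r = (3.34×10^-27 kg)(1.52×10^5 m/s) / [(1×1.60×10^-19 C)(0.205 T)] = 0.0155 m.

r ≈ 15.5 mm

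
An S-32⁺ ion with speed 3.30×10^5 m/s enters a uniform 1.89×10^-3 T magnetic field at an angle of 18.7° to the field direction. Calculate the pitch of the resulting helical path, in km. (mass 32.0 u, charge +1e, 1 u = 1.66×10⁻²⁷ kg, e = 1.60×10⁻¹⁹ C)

The velocity component along B is v∥ = v cos18.7° = 3.13×10^5 m/s.
The cyclotron period T = 2πm/(qB) = 1.10×10^-3 s is set by m, q, B alone.
Pitch = v∥·T = (3.13×10^5)(1.10×10^-3) = 345 m.

pitch ≈ 0.345 km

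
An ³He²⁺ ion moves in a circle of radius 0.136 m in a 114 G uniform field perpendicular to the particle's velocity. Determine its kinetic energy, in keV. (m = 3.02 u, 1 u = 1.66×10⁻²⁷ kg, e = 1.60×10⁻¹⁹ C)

v = qBr/m = (2×1.60×10^-19)(0.0114)(0.136) / (5.01×10^-27) = 9.90×10^4 m/s.
K = ½mv² = 0.5·(5.01×10^-27)·(9.90×10^4)² = 2.45×10^-17 J = 0.153 keV.

K ≈ 0.153 keV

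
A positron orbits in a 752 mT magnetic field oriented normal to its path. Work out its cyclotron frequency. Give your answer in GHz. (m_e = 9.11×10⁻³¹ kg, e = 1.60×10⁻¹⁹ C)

f = qB/(2πm) = (1×1.60×10^-19)(0.752) / [2π(9.11×10^-31)] = 2.10×10^10 Hz.

f ≈ 21.0 GHz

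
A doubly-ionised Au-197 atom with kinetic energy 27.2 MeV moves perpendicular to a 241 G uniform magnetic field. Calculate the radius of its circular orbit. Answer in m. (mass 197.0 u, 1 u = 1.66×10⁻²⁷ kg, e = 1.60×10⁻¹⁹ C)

Convert the energy: K = 27.2 MeV = 4.35×10^-12 J.
v = √(2K/m) = √(2·4.35×10^-12/3.27×10^-25) = 5.16×10^6 m/s.
r = mv/(qB) = (3.27×10^-25)(5.16×10^6) / [(2×1.60×10^-19)(0.0241)] = 219 m.

r ≈ 219 m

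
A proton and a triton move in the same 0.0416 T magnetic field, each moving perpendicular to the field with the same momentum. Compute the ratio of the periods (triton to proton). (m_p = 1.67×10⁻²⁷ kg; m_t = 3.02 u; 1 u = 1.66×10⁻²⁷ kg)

T = 2πm/(qB) is independent of speed, so T₂/T₁ = (m₂/q₂)/(m₁/q₁).
T_{triton}/T_{proton} = (5.01×10^-27/1e) / (1.67×10^-27/1e) = 3.00.

ratio ≈ 3.00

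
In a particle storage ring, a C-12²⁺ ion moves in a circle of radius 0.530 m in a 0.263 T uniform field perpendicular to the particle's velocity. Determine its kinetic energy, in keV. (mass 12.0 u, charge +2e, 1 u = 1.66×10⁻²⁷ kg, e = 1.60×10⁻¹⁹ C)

v = qBr/m = (2×1.60×10^-19)(0.263)(0.530) / (1.99×10^-26) = 2.24×10^6 m/s.
K = ½mv² = 0.5·(1.99×10^-26)·(2.24×10^6)² = 4.99×10^-14 J = 312 keV.

K ≈ 312 keV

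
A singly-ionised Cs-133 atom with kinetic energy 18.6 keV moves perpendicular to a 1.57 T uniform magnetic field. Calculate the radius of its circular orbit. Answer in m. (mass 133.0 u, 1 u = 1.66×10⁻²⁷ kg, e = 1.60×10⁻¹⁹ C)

r ≈ 0.144 m

Convert the energy: K = 18.6 keV = 2.98×10^-15 J.
v = √(2K/m) = √(2·2.98×10^-15/2.21×10^-25) = 1.64×10^5 m/s.
r = mv/(qB) = (2.21×10^-25)(1.64×10^5) / [(1×1.60×10^-19)(1.57)] = 0.144 m.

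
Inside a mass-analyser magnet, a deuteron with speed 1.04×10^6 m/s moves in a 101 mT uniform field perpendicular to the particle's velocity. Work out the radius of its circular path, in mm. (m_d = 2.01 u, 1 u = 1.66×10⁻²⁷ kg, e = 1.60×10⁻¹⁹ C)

The magnetic force provides the centripetal force: qvB = mv²/r, so r = mv/(qB).
r = (3.34×10^-27 kg)(1.04×10^6 m/s) / [(1×1.60×10^-19 C)(0.101 T)] = 0.215 m.

r ≈ 215 mm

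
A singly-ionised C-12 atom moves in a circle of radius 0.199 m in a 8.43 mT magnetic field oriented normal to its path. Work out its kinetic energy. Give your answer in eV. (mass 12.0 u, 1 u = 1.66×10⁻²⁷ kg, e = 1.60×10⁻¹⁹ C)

K ≈ 11.3 eV

v = qBr/m = (1×1.60×10^-19)(8.43×10^-3)(0.199) / (1.99×10^-26) = 1.35×10^4 m/s.
K = ½mv² = 0.5·(1.99×10^-26)·(1.35×10^4)² = 1.81×10^-18 J = 11.3 eV.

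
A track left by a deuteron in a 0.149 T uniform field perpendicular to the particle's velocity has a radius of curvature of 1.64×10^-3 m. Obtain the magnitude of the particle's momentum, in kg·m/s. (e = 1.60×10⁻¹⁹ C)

Since qvB = mv²/r, the momentum p = mv = qBr.
p = (1×1.60×10^-19)(0.149)(1.64×10^-3) = 3.91×10^-23 kg·m/s.

p ≈ 3.91×10^-23 kg·m/s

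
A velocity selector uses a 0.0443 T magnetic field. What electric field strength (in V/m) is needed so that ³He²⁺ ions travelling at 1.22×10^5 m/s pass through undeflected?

E ≈ 5400 V/m

qE = qvB ⇒ E = vB = (1.22×10^5)(0.0443) = 5400 V/m.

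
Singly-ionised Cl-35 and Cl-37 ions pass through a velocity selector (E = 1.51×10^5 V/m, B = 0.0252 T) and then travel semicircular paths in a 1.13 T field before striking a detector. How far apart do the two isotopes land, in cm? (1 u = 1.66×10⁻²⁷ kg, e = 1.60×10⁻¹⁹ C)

Δd ≈ 22.0 cm

Both emerge at v = E/B₁ = 5.99×10^6 m/s.
r = mv/(qB₂), so r₁ = 1.926 m and r₂ = 2.036 m, giving Δr = 0.110 m.
After a semicircle each ion lands a diameter 2r from the entry slit, so the separation is 2Δr = 0.220 m.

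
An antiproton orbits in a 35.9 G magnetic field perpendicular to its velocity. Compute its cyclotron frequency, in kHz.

f = qB/(2πm) = (1×1.60×10^-19)(3.59×10^-3) / [2π(1.67×10^-27)] = 5.47×10^4 Hz.

f ≈ 54.7 kHz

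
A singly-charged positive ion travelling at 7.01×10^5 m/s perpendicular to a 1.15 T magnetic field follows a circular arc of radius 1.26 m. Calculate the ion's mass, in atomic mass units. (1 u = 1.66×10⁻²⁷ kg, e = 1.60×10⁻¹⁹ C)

m ≈ 199 u

qvB = mv²/r ⇒ m = qBr/v.
m = (1×1.60×10^-19)(1.15)(1.26) / (7.01×10^5) = 3.31×10^-25 kg = 199 u.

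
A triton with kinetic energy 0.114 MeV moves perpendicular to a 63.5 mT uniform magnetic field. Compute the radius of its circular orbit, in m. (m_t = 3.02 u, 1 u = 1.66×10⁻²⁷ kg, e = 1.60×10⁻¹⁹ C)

r ≈ 1.33 m

Convert the energy: K = 0.114 MeV = 1.82×10^-14 J.
v = √(2K/m) = √(2·1.82×10^-14/5.01×10^-27) = 2.70×10^6 m/s.
r = mv/(qB) = (5.01×10^-27)(2.70×10^6) / [(1×1.60×10^-19)(0.0635)] = 1.33 m.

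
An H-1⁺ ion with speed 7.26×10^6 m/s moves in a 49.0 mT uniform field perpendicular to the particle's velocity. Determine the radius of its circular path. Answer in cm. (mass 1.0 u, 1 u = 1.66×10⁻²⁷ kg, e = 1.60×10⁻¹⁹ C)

The magnetic force provides the centripetal force: qvB = mv²/r, so r = mv/(qB).
r = (1.66×10^-27 kg)(7.26×10^6 m/s) / [(1×1.60×10^-19 C)(0.0490 T)] = 1.54 m.

r ≈ 154 cm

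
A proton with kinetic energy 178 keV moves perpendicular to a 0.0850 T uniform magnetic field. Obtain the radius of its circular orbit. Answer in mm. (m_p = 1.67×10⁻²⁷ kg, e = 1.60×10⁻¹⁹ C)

Convert the energy: K = 178 keV = 2.85×10^-14 J.
v = √(2K/m) = √(2·2.85×10^-14/1.67×10^-27) = 5.84×10^6 m/s.
r = mv/(qB) = (1.67×10^-27)(5.84×10^6) / [(1×1.60×10^-19)(0.0850)] = 0.717 m.

r ≈ 717 mm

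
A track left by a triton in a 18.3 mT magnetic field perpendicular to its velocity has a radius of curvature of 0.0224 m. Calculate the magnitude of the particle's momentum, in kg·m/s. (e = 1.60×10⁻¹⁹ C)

p ≈ 6.56×10^-23 kg·m/s

Since qvB = mv²/r, the momentum p = mv = qBr.
p = (1×1.60×10^-19)(0.0183)(0.0224) = 6.56×10^-23 kg·m/s.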